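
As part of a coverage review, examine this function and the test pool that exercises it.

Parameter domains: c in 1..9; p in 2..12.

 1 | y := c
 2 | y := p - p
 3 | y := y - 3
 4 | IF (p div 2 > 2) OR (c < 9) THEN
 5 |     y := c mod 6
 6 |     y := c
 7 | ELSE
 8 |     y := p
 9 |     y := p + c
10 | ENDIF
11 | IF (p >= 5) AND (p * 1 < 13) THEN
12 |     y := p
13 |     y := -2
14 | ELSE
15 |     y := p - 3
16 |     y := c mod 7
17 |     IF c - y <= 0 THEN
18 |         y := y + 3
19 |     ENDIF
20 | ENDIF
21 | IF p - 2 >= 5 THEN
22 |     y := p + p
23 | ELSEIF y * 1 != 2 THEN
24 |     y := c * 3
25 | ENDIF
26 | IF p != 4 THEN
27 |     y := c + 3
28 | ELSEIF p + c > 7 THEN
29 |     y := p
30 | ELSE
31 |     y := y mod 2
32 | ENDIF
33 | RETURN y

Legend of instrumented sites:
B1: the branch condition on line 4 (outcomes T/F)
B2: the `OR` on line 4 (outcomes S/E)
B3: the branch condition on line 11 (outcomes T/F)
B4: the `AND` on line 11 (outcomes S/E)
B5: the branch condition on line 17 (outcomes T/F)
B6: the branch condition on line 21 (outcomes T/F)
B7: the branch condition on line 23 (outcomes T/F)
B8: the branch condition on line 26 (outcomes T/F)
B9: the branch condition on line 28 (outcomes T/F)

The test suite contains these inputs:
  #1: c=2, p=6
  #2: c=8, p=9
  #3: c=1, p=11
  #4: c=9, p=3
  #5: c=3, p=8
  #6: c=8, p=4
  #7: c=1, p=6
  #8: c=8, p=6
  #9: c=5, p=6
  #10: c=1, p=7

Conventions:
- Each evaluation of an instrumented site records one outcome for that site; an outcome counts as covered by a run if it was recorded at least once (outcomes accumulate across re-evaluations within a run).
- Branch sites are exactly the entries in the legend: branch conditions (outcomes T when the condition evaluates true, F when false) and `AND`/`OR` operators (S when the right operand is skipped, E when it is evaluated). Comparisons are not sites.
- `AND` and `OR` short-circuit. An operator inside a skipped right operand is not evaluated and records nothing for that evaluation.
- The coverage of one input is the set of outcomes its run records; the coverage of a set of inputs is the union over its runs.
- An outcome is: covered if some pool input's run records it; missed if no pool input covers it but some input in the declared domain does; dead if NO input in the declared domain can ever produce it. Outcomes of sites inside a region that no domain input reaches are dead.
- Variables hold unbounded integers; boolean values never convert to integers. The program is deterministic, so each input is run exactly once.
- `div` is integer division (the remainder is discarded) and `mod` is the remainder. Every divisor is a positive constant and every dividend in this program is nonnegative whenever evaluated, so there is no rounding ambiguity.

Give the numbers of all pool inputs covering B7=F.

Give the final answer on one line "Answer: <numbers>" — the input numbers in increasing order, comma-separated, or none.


input #1 (c=2, p=6): does not record B7=F
input #2 (c=8, p=9): does not record B7=F
input #3 (c=1, p=11): does not record B7=F
input #4 (c=9, p=3): records B7=F
input #5 (c=3, p=8): does not record B7=F
input #6 (c=8, p=4): does not record B7=F
input #7 (c=1, p=6): does not record B7=F
input #8 (c=8, p=6): does not record B7=F
input #9 (c=5, p=6): does not record B7=F
input #10 (c=1, p=7): does not record B7=F
Answer: 4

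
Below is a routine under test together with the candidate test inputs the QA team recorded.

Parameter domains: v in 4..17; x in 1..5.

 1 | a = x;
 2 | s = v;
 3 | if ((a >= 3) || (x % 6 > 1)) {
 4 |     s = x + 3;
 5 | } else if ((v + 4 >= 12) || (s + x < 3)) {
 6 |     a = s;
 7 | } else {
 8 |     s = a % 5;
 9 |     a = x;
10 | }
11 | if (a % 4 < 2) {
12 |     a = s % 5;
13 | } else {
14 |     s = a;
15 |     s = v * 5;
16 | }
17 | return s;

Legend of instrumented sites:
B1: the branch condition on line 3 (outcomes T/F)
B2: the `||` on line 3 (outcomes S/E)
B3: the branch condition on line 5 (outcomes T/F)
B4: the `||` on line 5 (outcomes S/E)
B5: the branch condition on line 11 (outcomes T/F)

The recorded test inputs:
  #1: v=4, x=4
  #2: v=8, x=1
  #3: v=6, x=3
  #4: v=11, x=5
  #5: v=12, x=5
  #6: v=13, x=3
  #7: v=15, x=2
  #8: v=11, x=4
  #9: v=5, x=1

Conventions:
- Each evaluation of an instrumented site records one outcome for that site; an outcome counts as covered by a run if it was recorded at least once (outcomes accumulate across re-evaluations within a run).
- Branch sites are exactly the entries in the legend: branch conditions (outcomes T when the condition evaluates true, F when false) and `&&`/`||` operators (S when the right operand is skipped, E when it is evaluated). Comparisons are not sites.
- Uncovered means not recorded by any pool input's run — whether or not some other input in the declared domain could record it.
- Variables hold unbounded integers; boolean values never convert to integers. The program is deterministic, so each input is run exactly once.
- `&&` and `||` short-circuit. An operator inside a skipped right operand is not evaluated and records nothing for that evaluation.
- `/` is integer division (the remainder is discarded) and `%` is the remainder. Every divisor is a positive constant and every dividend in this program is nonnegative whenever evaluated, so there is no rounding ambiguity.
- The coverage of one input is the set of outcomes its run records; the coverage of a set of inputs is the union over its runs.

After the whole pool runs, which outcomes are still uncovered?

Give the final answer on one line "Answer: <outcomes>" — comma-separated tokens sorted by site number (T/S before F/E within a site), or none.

test 1 (v=4, x=4) fires B2->S, B1->T, B5->T; hits B1=T, B2=S, B5=T
test 2 (v=8, x=1) fires B2->E, B1->F, B4->S, B3->T, B5->T; hits B1=F, B2=E, B3=T, B4=S, B5=T
test 3 (v=6, x=3) fires B2->S, B1->T, B5->F; hits B1=T, B2=S, B5=F
test 4 (v=11, x=5) fires B2->S, B1->T, B5->T; hits B1=T, B2=S, B5=T
test 5 (v=12, x=5) fires B2->S, B1->T, B5->T; hits B1=T, B2=S, B5=T
test 6 (v=13, x=3) fires B2->S, B1->T, B5->F; hits B1=T, B2=S, B5=F
test 7 (v=15, x=2) fires B2->E, B1->T, B5->F; hits B1=T, B2=E, B5=F
test 8 (v=11, x=4) fires B2->S, B1->T, B5->T; hits B1=T, B2=S, B5=T
test 9 (v=5, x=1) fires B2->E, B1->F, B4->E, B3->F, B5->T; hits B1=F, B2=E, B3=F, B4=E, B5=T
union over the pool: B1=T, B1=F, B2=S, B2=E, B3=T, B3=F, B4=S, B4=E, B5=T, B5=F
uncovered (0 of 10): none

Answer: none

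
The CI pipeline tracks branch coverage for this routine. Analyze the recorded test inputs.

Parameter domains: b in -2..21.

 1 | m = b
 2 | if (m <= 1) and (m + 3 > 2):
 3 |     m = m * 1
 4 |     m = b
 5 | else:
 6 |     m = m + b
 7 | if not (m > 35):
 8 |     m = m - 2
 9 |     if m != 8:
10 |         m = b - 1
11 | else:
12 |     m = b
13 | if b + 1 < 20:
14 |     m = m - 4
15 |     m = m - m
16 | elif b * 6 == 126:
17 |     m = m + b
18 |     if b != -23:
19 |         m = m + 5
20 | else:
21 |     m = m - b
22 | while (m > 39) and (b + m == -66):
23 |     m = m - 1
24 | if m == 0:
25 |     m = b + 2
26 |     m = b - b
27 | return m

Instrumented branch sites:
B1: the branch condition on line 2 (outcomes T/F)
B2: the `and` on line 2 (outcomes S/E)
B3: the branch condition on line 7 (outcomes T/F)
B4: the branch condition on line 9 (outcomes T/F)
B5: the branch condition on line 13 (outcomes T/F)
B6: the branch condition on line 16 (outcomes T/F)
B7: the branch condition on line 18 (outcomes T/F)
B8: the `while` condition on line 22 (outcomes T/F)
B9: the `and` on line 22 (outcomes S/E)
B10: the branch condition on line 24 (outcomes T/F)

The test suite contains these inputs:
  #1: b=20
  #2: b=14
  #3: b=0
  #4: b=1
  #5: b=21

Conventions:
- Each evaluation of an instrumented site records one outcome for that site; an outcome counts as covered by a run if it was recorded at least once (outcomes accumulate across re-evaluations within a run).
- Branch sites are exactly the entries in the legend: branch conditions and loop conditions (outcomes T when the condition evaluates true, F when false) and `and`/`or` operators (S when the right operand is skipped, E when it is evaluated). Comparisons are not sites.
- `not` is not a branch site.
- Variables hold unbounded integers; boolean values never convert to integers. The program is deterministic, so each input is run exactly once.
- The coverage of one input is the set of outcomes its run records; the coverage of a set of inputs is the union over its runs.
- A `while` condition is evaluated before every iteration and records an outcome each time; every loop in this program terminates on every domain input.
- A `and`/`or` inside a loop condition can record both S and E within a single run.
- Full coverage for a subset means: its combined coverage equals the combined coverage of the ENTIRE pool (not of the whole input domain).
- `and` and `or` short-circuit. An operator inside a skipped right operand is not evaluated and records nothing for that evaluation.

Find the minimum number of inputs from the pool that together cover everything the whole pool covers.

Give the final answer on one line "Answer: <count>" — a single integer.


input #1, b=20: outcomes B1=F, B2=S, B3=F, B5=F, B6=F, B8=F, B9=S, B10=T
input #2, b=14: outcomes B1=F, B2=S, B3=T, B4=T, B5=T, B8=F, B9=S, B10=T
input #3, b=0: outcomes B1=T, B2=E, B3=T, B4=T, B5=T, B8=F, B9=S, B10=T
input #4, b=1: outcomes B1=T, B2=E, B3=T, B4=T, B5=T, B8=F, B9=S, B10=T
input #5, b=21: outcomes B1=F, B2=S, B3=F, B5=F, B6=T, B7=T, B8=F, B9=E, B10=F
the full pool covers 17 outcomes: B1=T, B1=F, B2=S, B2=E, B3=T, B3=F, B4=T, B5=T, B5=F, B6=T, B6=F, B7=T, B8=F, B9=S, B9=E, B10=T, B10=F
every size-1 subset falls short of the 17 outcomes (best: 9/17)
every size-2 subset falls short of the 17 outcomes (best: 16/17)
size 3: inputs {1, 3, 5} cover all 17 outcomes, and no lexicographically smaller subset of this size does
Answer: 3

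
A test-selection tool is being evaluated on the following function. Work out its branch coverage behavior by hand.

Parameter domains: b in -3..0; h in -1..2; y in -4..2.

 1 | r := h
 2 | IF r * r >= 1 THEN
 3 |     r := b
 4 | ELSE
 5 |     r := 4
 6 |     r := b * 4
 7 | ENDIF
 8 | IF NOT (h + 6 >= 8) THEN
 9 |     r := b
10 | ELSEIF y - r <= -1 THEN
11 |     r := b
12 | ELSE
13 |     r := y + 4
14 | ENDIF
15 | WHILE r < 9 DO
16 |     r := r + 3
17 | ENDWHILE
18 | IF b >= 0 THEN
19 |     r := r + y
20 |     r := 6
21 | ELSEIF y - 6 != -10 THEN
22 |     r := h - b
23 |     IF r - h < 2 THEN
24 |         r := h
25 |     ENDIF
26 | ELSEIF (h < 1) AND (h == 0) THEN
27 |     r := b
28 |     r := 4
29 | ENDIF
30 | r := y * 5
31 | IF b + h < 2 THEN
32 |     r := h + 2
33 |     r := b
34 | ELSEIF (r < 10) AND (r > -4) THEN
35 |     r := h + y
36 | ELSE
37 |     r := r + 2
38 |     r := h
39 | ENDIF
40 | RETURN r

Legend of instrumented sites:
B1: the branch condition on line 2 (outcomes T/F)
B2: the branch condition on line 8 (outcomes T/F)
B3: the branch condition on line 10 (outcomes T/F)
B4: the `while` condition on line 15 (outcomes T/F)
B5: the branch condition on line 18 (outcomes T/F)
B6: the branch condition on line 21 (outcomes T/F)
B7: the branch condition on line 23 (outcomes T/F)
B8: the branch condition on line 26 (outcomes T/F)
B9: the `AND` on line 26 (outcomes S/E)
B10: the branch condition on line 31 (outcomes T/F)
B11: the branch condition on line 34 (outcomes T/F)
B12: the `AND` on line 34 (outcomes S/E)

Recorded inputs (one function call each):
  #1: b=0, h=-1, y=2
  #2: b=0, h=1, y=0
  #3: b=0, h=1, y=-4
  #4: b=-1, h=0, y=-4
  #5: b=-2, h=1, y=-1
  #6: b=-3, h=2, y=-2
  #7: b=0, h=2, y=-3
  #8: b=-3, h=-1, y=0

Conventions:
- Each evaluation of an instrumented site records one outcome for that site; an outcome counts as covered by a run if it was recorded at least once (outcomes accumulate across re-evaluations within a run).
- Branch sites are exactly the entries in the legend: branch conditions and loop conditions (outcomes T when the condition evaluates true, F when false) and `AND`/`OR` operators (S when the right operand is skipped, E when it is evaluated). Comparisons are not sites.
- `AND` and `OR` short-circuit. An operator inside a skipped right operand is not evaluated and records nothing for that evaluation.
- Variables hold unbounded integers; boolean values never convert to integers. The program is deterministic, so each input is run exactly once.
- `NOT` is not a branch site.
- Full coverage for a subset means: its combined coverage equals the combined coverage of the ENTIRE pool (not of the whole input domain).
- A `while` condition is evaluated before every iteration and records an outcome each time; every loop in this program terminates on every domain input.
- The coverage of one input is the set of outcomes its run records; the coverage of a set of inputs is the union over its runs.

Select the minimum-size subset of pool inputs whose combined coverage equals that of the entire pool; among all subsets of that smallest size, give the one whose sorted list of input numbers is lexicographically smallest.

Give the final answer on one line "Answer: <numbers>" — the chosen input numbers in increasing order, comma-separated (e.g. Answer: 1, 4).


test 1 (b=0, h=-1, y=2) hits B1=T, B2=T, B4=T, B4=F, B5=T, B10=T
test 2 (b=0, h=1, y=0) hits B1=T, B2=T, B4=T, B4=F, B5=T, B10=T
test 3 (b=0, h=1, y=-4) hits B1=T, B2=T, B4=T, B4=F, B5=T, B10=T
test 4 (b=-1, h=0, y=-4) hits B1=F, B2=T, B4=T, B4=F, B5=F, B6=F, B8=T, B9=E, B10=T
test 5 (b=-2, h=1, y=-1) hits B1=T, B2=T, B4=T, B4=F, B5=F, B6=T, B7=F, B10=T
test 6 (b=-3, h=2, y=-2) hits B1=T, B2=F, B3=F, B4=T, B4=F, B5=F, B6=T, B7=F, B10=T
test 7 (b=0, h=2, y=-3) hits B1=T, B2=F, B3=T, B4=T, B4=F, B5=T, B10=F, B11=F, B12=E
test 8 (b=-3, h=-1, y=0) hits B1=T, B2=T, B4=T, B4=F, B5=F, B6=T, B7=F, B10=T
pool-wide coverage (19 outcomes): B1=T, B1=F, B2=T, B2=F, B3=T, B3=F, B4=T, B4=F, B5=T, B5=F, B6=T, B6=F, B7=F, B8=T, B9=E, B10=T, B10=F, B11=F, B12=E
size 1 is not enough: best union over all size-1 subsets is 9/19
size 2 is not enough: best union over all size-2 subsets is 16/19
size 3: inputs {4, 6, 7} cover all 19 outcomes, and no lexicographically smaller subset of this size does
Answer: 4, 6, 7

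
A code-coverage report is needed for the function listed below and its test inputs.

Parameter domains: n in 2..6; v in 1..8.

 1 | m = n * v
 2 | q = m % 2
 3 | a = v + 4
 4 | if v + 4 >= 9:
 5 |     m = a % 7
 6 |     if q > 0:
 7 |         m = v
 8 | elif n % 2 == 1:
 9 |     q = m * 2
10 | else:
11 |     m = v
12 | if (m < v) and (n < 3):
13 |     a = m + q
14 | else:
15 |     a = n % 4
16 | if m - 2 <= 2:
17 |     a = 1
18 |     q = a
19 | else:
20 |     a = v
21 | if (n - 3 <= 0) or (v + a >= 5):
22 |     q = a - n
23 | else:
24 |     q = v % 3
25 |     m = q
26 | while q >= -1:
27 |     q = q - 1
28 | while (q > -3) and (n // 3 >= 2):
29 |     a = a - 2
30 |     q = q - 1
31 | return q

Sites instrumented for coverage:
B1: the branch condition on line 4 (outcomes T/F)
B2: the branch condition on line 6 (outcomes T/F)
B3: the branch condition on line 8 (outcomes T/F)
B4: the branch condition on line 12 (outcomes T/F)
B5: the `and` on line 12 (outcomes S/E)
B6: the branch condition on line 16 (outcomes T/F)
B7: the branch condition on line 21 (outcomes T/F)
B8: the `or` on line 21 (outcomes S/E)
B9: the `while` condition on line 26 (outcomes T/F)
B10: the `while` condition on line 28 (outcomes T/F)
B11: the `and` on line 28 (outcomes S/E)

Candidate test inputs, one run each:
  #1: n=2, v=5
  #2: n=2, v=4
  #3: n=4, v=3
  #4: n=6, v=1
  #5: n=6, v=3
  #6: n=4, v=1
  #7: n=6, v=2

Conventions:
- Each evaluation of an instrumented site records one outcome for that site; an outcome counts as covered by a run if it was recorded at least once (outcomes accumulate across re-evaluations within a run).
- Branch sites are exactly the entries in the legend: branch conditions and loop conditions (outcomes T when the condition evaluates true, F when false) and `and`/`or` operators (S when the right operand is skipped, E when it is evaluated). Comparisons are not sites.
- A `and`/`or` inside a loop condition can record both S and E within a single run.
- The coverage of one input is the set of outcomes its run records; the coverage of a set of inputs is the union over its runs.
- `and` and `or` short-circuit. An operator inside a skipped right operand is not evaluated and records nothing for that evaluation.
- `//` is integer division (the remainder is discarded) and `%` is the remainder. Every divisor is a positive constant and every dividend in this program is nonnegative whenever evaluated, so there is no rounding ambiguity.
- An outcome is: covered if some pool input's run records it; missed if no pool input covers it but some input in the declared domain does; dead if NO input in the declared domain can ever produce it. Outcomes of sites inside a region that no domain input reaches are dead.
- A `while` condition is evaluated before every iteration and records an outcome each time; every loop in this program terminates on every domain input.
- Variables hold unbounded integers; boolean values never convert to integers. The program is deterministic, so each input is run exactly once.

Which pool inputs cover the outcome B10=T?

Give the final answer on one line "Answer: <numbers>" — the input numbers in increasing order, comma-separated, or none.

input #1 (n=2, v=5): misses B10=T
input #2 (n=2, v=4): misses B10=T
input #3 (n=4, v=3): misses B10=T
input #4 (n=6, v=1): covers B10=T
input #5 (n=6, v=3): covers B10=T
input #6 (n=4, v=1): misses B10=T
input #7 (n=6, v=2): covers B10=T

Answer: 4, 5, 7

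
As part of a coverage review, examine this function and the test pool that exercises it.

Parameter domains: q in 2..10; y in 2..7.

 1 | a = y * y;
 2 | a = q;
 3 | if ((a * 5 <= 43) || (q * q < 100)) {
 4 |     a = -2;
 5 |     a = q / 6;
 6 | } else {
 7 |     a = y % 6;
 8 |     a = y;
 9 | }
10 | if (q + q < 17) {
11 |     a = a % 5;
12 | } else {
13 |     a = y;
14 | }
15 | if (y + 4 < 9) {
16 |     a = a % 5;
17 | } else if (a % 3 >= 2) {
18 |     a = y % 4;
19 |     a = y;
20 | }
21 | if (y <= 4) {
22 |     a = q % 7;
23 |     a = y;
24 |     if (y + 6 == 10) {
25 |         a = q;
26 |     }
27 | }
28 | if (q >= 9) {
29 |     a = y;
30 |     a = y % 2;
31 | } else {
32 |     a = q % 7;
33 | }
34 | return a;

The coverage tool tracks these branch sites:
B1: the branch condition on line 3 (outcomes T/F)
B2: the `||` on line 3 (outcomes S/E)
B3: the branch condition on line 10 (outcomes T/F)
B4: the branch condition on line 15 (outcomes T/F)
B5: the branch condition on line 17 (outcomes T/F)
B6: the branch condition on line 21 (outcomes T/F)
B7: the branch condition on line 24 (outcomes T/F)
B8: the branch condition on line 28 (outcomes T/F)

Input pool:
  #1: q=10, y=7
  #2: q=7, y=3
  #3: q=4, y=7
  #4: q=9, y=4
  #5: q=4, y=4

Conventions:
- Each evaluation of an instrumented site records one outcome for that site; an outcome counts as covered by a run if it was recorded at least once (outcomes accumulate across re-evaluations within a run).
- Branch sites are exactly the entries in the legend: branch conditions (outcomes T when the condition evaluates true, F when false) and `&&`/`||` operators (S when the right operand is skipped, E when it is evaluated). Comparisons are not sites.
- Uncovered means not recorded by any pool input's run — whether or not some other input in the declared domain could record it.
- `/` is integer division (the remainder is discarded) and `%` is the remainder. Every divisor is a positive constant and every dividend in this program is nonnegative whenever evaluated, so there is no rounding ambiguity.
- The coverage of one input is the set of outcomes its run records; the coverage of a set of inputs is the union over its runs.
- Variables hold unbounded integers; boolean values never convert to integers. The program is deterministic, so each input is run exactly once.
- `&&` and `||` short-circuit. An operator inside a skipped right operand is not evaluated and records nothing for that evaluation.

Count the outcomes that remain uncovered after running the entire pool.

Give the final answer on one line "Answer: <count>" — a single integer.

#1 (q=10, y=7) -> covered: B1=F, B2=E, B3=F, B4=F, B5=F, B6=F, B8=T
#2 (q=7, y=3) -> covered: B1=T, B2=S, B3=T, B4=T, B6=T, B7=F, B8=F
#3 (q=4, y=7) -> covered: B1=T, B2=S, B3=T, B4=F, B5=F, B6=F, B8=F
#4 (q=9, y=4) -> covered: B1=T, B2=E, B3=F, B4=T, B6=T, B7=T, B8=T
#5 (q=4, y=4) -> covered: B1=T, B2=S, B3=T, B4=T, B6=T, B7=T, B8=F
union over the pool: B1=T, B1=F, B2=S, B2=E, B3=T, B3=F, B4=T, B4=F, B5=F, B6=T, B6=F, B7=T, B7=F, B8=T, B8=F
uncovered (1 of 16): B5=T

Answer: 1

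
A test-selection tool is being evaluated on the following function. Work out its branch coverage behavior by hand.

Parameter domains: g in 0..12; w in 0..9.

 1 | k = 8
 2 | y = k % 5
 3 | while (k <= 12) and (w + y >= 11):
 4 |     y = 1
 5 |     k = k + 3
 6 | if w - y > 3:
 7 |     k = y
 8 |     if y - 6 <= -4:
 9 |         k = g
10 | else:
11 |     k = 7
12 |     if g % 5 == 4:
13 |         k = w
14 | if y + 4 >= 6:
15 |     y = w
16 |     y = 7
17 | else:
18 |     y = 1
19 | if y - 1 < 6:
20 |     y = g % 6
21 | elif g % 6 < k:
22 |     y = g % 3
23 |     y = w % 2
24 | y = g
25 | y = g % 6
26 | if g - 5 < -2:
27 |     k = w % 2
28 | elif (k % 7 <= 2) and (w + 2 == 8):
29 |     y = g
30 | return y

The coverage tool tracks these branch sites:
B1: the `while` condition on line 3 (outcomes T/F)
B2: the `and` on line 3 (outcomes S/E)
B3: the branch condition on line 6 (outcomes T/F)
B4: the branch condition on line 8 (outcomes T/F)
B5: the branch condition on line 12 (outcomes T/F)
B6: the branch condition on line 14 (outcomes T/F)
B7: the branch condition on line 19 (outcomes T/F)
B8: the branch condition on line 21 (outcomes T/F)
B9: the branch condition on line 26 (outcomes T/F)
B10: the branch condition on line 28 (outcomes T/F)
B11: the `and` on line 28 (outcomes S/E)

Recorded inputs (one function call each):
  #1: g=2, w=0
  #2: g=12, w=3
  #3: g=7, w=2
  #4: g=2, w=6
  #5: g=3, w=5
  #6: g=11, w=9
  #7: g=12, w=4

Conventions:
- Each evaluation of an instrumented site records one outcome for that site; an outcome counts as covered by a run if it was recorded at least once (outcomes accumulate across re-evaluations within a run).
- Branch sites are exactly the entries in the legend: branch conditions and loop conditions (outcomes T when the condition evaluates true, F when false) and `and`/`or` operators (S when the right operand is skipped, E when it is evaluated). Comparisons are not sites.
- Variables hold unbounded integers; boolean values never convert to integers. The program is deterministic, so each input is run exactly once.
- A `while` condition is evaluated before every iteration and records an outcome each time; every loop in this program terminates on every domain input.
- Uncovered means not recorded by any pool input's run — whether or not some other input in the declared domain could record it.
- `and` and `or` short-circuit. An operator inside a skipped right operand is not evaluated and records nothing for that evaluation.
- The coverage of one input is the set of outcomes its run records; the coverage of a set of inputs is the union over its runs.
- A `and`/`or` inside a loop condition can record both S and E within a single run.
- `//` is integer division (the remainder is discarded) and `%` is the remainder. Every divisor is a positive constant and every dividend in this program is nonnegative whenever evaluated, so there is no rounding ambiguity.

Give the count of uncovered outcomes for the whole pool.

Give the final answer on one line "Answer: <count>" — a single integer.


input #1, g=2, w=0: events B2->E, B1->F, B3->F, B5->F, B6->T, B7->F, B8->T, B9->T; outcomes B1=F, B2=E, B3=F, B5=F, B6=T, B7=F, B8=T, B9=T
input #2, g=12, w=3: events B2->E, B1->F, B3->F, B5->F, B6->T, B7->F, B8->T, B9->F, B11->E, B10->F; outcomes B1=F, B2=E, B3=F, B5=F, B6=T, B7=F, B8=T, B9=F, B10=F, B11=E
input #3, g=7, w=2: events B2->E, B1->F, B3->F, B5->F, B6->T, B7->F, B8->T, B9->F, B11->E, B10->F; outcomes B1=F, B2=E, B3=F, B5=F, B6=T, B7=F, B8=T, B9=F, B10=F, B11=E
input #4, g=2, w=6: events B2->E, B1->F, B3->F, B5->F, B6->T, B7->F, B8->T, B9->T; outcomes B1=F, B2=E, B3=F, B5=F, B6=T, B7=F, B8=T, B9=T
input #5, g=3, w=5: events B2->E, B1->F, B3->F, B5->F, B6->T, B7->F, B8->T, B9->F, B11->E, B10->F; outcomes B1=F, B2=E, B3=F, B5=F, B6=T, B7=F, B8=T, B9=F, B10=F, B11=E
input #6, g=11, w=9: events B2->E, B1->T, B2->E, B1->F, B3->T, B4->T, B6->F, B7->T, B9->F, B11->S, B10->F; outcomes B1=T, B1=F, B2=E, B3=T, B4=T, B6=F, B7=T, B9=F, B10=F, B11=S
input #7, g=12, w=4: events B2->E, B1->F, B3->F, B5->F, B6->T, B7->F, B8->T, B9->F, B11->E, B10->F; outcomes B1=F, B2=E, B3=F, B5=F, B6=T, B7=F, B8=T, B9=F, B10=F, B11=E
union over the pool: B1=T, B1=F, B2=E, B3=T, B3=F, B4=T, B5=F, B6=T, B6=F, B7=T, B7=F, B8=T, B9=T, B9=F, B10=F, B11=S, B11=E
uncovered (5 of 22): B2=S, B4=F, B5=T, B8=F, B10=T
Answer: 5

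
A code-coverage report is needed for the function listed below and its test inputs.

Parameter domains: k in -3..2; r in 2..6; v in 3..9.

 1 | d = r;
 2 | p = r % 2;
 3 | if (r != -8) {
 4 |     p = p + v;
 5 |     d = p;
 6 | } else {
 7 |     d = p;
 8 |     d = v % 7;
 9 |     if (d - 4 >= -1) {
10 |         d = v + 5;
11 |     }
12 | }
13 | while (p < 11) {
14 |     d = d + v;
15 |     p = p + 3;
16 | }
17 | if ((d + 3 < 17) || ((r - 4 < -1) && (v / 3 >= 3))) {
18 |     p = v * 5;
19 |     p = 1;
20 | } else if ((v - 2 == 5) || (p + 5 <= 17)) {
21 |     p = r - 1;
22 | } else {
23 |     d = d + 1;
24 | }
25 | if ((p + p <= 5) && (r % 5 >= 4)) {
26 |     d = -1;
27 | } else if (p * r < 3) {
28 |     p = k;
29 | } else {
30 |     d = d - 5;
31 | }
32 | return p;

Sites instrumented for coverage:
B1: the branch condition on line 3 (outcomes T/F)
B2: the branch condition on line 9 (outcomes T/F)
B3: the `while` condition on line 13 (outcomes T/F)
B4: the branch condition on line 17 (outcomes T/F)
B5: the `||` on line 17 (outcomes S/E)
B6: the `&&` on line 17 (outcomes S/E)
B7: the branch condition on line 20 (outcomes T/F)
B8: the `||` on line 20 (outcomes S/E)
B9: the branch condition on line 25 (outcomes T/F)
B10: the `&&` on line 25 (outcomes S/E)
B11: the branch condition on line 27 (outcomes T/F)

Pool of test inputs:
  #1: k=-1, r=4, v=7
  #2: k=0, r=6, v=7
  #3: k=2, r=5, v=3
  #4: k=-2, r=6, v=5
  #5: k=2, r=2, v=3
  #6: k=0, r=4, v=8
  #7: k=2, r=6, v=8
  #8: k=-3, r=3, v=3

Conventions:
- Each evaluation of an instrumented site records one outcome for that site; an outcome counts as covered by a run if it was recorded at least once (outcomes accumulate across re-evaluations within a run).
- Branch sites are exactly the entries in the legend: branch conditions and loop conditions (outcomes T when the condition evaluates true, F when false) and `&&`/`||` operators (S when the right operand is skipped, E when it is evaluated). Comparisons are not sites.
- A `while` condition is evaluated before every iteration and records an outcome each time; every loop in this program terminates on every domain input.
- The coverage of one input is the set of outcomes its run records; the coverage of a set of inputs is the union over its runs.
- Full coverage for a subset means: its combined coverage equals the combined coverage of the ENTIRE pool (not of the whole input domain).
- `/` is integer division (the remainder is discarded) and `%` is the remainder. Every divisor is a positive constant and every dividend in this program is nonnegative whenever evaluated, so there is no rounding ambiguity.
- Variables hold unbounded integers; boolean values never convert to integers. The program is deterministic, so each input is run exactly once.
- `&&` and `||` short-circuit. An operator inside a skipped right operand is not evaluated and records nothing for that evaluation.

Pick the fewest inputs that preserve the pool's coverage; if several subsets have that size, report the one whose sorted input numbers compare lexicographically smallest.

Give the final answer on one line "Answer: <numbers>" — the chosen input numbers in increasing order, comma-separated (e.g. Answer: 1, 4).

#1 (k=-1, r=4, v=7) -> covered: B1=T, B3=T, B3=F, B4=F, B5=E, B6=S, B7=T, B8=S, B9=F, B10=S, B11=F
#2 (k=0, r=6, v=7) -> covered: B1=T, B3=T, B3=F, B4=F, B5=E, B6=S, B7=T, B8=S, B9=F, B10=S, B11=F
#3 (k=2, r=5, v=3) -> covered: B1=T, B3=T, B3=F, B4=T, B5=S, B9=F, B10=E, B11=F
#4 (k=-2, r=6, v=5) -> covered: B1=T, B3=T, B3=F, B4=F, B5=E, B6=S, B7=T, B8=E, B9=F, B10=S, B11=F
#5 (k=2, r=2, v=3) -> covered: B1=T, B3=T, B3=F, B4=T, B5=S, B9=F, B10=E, B11=T
#6 (k=0, r=4, v=8) -> covered: B1=T, B3=T, B3=F, B4=F, B5=E, B6=S, B7=T, B8=E, B9=F, B10=S, B11=F
#7 (k=2, r=6, v=8) -> covered: B1=T, B3=T, B3=F, B4=F, B5=E, B6=S, B7=T, B8=E, B9=F, B10=S, B11=F
#8 (k=-3, r=3, v=3) -> covered: B1=T, B3=T, B3=F, B4=T, B5=S, B9=F, B10=E, B11=F
union over all inputs: B1=T, B3=T, B3=F, B4=T, B4=F, B5=S, B5=E, B6=S, B7=T, B8=S, B8=E, B9=F, B10=S, B10=E, B11=T, B11=F (16 outcomes)
no size-1 subset reaches all 16 outcomes (best union: 11/16)
no size-2 subset reaches all 16 outcomes (best union: 15/16)
size 3: inputs {1, 4, 5} cover all 16 outcomes, and no lexicographically smaller subset of this size does

Answer: 1, 4, 5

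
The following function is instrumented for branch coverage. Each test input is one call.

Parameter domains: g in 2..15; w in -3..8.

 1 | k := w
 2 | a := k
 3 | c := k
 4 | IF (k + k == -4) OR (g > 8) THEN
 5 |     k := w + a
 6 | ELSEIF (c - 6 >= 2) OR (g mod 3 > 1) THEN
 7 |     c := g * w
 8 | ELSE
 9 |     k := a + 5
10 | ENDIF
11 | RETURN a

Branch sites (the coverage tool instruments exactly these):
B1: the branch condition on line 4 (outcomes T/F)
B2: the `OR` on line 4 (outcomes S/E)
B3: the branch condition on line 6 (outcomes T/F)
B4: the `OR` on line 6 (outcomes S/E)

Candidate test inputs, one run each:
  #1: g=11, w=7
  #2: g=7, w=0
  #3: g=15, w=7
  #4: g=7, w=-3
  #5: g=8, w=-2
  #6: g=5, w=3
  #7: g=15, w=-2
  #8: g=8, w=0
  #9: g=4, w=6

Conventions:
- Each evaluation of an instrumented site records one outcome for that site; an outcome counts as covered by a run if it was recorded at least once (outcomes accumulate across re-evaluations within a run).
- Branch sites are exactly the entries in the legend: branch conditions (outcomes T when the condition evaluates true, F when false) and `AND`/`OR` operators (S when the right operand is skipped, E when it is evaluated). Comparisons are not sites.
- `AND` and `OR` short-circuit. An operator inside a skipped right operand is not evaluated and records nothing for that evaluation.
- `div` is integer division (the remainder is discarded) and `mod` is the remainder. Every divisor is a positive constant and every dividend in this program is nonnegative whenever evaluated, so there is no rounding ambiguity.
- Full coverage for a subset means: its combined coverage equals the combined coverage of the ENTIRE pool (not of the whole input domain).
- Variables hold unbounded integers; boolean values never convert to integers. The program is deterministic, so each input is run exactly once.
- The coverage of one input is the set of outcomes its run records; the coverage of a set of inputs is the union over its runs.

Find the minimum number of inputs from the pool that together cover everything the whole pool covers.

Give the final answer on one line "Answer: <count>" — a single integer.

#1 (g=11, w=7) -> covered: B1=T, B2=E
#2 (g=7, w=0) -> covered: B1=F, B2=E, B3=F, B4=E
#3 (g=15, w=7) -> covered: B1=T, B2=E
#4 (g=7, w=-3) -> covered: B1=F, B2=E, B3=F, B4=E
#5 (g=8, w=-2) -> covered: B1=T, B2=S
#6 (g=5, w=3) -> covered: B1=F, B2=E, B3=T, B4=E
#7 (g=15, w=-2) -> covered: B1=T, B2=S
#8 (g=8, w=0) -> covered: B1=F, B2=E, B3=T, B4=E
#9 (g=4, w=6) -> covered: B1=F, B2=E, B3=F, B4=E
together the pool reaches 7 outcomes: B1=T, B1=F, B2=S, B2=E, B3=T, B3=F, B4=E
every size-1 subset falls short of the 7 outcomes (best: 4/7)
every size-2 subset falls short of the 7 outcomes (best: 6/7)
inputs {2, 5, 6} (size 3) cover everything; no size-3 subset with a lexicographically smaller index list covers all 7

Answer: 3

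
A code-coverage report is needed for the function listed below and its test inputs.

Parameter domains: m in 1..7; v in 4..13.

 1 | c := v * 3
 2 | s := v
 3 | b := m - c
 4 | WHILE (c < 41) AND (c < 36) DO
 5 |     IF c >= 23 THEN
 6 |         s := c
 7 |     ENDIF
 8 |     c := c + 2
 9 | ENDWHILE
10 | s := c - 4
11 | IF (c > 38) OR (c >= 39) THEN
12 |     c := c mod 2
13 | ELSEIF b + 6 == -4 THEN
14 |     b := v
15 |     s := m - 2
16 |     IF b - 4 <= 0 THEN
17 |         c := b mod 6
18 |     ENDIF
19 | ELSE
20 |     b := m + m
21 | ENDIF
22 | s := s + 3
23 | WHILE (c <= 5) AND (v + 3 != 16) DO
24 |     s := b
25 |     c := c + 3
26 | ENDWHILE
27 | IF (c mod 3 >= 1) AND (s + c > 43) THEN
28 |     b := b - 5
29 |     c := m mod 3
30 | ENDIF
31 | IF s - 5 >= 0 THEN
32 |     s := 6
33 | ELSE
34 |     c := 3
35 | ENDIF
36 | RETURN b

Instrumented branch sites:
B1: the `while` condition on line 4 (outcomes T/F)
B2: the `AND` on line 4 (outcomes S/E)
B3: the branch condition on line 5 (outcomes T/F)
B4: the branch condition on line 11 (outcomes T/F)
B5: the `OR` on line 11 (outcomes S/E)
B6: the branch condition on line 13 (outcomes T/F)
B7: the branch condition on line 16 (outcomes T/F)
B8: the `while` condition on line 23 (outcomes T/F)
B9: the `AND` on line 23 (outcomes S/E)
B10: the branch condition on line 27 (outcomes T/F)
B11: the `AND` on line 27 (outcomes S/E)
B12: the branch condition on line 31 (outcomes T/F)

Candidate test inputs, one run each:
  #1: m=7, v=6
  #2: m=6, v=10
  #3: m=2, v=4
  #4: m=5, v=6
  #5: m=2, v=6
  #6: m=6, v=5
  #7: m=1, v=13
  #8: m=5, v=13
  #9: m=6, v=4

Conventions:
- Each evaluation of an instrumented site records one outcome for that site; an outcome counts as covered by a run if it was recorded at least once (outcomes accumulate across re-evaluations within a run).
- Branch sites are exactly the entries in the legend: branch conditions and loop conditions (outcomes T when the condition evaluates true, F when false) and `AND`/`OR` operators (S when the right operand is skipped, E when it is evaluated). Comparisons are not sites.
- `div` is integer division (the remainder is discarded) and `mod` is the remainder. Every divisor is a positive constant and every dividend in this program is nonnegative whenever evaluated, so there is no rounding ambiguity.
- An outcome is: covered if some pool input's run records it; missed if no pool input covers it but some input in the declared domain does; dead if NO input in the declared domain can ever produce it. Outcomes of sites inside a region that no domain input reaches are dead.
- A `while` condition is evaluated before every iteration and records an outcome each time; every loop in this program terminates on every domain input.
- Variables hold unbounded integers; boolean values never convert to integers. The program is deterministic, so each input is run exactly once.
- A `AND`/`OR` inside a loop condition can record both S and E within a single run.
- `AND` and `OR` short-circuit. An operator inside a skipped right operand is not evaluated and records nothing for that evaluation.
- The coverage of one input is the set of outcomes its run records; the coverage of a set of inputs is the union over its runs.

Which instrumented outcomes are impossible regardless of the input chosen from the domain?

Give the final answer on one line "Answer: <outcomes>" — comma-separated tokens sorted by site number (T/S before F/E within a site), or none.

running all 70 domain inputs and tallying outcomes:
  B2=S: never recorded by any domain input -> dead
  reachable outcomes have witnesses, e.g. B1=T (e.g. m=1, v=4), B1=F (e.g. m=1, v=4), B2=E (e.g. m=1, v=4), B3=T (e.g. m=1, v=4)

Answer: B2=S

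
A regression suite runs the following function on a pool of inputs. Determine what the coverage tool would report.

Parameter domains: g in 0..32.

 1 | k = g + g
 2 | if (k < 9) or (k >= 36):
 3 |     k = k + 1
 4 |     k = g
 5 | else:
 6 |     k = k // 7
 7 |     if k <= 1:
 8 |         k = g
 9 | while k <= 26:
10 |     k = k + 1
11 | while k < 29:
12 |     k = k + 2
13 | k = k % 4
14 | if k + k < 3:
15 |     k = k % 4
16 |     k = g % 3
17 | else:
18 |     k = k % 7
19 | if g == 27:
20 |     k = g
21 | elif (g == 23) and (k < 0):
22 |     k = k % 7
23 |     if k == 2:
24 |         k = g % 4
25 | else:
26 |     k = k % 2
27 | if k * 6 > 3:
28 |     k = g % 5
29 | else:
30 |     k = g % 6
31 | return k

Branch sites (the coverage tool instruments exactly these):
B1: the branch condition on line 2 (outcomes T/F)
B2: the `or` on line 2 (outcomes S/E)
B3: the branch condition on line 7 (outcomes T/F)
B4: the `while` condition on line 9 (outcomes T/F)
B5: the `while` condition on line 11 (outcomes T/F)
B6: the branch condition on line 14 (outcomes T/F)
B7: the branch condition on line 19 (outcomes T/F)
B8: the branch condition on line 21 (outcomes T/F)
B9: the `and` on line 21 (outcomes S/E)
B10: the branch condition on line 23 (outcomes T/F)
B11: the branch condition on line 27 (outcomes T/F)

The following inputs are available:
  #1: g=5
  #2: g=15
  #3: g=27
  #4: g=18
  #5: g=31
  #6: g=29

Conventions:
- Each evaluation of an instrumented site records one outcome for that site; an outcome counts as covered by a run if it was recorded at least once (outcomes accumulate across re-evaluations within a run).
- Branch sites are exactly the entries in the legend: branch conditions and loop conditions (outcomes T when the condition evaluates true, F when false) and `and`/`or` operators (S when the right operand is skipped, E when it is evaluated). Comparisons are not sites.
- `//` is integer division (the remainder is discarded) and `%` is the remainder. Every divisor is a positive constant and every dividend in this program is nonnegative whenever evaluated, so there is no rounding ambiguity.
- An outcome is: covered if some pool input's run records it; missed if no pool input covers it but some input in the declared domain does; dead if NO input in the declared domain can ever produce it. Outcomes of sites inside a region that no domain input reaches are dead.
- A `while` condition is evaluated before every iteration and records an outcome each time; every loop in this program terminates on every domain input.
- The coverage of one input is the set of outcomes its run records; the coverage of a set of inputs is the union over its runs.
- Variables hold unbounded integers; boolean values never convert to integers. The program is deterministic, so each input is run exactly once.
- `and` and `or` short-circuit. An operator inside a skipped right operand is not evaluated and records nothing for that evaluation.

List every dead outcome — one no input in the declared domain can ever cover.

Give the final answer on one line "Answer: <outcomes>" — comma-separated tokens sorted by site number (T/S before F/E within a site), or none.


running all 33 domain inputs and tallying outcomes:
  B8=T: zero occurrences over every domain input -> dead
  B10=T: zero occurrences over every domain input -> dead
  B10=F: zero occurrences over every domain input -> dead
  reachable outcomes have witnesses, e.g. B1=T (e.g. g=0), B1=F (e.g. g=5), B2=S (e.g. g=0), B2=E (e.g. g=5)
Answer: B8=T, B10=T, B10=F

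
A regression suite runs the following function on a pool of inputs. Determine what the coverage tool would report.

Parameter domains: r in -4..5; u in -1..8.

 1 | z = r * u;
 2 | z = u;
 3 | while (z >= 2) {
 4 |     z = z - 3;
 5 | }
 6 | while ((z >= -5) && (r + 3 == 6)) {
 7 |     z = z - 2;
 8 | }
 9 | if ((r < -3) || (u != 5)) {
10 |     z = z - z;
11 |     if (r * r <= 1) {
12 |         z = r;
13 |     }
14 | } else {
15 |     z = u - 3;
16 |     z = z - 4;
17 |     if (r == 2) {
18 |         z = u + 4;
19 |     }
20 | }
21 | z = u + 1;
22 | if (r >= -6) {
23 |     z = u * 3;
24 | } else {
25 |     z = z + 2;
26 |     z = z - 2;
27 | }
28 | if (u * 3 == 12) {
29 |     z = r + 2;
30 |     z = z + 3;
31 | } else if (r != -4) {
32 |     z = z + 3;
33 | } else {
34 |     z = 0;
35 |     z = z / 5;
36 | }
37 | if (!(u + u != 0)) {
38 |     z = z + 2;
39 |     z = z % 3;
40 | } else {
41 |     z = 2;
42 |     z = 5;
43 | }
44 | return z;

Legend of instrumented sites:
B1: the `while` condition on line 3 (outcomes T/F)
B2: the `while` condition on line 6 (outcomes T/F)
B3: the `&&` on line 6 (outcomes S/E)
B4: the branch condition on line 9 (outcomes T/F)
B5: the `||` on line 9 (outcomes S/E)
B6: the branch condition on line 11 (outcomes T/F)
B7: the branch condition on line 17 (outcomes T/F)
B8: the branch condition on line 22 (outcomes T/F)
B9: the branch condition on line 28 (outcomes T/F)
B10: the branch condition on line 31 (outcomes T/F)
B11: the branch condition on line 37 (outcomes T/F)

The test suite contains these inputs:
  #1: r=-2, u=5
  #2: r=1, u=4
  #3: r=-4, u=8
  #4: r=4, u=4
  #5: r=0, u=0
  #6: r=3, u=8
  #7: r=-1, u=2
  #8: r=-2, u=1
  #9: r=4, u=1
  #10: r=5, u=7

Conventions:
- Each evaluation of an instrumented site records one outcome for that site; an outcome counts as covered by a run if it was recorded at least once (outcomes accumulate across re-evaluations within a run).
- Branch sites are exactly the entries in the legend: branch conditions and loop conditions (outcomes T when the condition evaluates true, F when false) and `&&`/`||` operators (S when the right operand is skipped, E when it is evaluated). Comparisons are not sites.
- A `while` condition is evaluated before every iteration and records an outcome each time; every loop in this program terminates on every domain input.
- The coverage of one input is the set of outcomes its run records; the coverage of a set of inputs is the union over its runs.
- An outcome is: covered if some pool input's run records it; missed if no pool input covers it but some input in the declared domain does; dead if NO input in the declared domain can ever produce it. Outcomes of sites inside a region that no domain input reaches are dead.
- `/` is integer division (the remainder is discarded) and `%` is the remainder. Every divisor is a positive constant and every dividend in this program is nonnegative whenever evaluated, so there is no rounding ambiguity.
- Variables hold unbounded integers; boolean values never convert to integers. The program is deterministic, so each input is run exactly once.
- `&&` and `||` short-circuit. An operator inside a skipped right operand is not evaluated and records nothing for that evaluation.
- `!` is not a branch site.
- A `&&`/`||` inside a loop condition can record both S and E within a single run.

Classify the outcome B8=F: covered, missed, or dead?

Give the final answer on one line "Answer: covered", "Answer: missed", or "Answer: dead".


no pool input records B8=F
checking all 100 inputs in the declared domain: B8=F is never recorded -> dead
Answer: dead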